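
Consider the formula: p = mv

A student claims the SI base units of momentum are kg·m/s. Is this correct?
Units of each symbol in p = mv:
  m (mass): kg
  v (velocity): m/s

Multiplying the contributions: [kg] · [m/s]
Adding exponents of each base unit: kg: 1, m: 1, s: -1
SI base units of momentum: kg·m/s

The claimed units kg·m/s match the derived units, so the claim is correct.

Answer: Yes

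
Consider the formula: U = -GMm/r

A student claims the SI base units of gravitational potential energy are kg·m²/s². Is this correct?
Units of each symbol in U = -GMm/r:
  G (gravitational constant): m³/(kg·s²)
  M (mass): kg
  m (mass): kg
  r (distance): m  → in the denominator, contributes 1/m
  The minus sign does not affect the units.

Multiplying the contributions: [m³/(kg·s²)] · [kg] · [kg] · [1/m]
Adding exponents of each base unit: kg: 1, m: 2, s: -2
SI base units of gravitational potential energy: kg·m²/s²

The claimed units kg·m²/s² match the derived units, so the claim is correct.

Answer: Yes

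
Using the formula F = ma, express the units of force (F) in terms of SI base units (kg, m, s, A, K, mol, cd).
Units of each symbol in F = ma:
  m (mass): kg
  a (acceleration): m/s²

Multiplying the contributions: [kg] · [m/s²]
Adding exponents of each base unit: kg: 1, m: 1, s: -2
SI base units of force: kg·m/s²

Answer: kg·m/s²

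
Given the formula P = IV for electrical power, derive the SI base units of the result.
Units of each symbol in P = IV:
  I (current): A
  V (voltage, in volts): kg·m²/(s³·A)

Multiplying the contributions: [A] · [kg·m²/(s³·A)]
Adding exponents of each base unit: kg: 1, m: 2, s: -3
SI base units of electrical power: kg·m²/s³

Answer: kg·m²/s³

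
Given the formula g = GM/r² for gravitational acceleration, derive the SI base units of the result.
Units of each symbol in g = GM/r²:
  G (gravitational constant): m³/(kg·s²)
  M (mass): kg
  r (distance): m  → to the power 2 in the denominator, contributes 1/m²

Multiplying the contributions: [m³/(kg·s²)] · [kg] · [1/m²]
Adding exponents of each base unit: m: 1, s: -2
SI base units of gravitational acceleration: m/s²

Answer: m/s²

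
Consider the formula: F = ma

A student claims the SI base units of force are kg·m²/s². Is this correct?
Units of each symbol in F = ma:
  m (mass): kg
  a (acceleration): m/s²

Multiplying the contributions: [kg] · [m/s²]
Adding exponents of each base unit: kg: 1, m: 1, s: -2
SI base units of force: kg·m/s²

The claimed units kg·m²/s² (exponents kg: 1, m: 2, s: -2) do not match the derived units kg·m/s² (exponents kg: 1, m: 1, s: -2), so the claim is incorrect.

Answer: No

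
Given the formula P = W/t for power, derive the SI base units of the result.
Units of each symbol in P = W/t:
  W (work): kg·m²/s²
  t (time): s  → in the denominator, contributes 1/s

Multiplying the contributions: [kg·m²/s²] · [1/s]
Adding exponents of each base unit: kg: 1, m: 2, s: -3
SI base units of power: kg·m²/s³

Answer: kg·m²/s³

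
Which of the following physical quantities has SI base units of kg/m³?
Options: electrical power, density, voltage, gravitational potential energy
Checking the SI base units of each option:
  electrical power (P = IV): kg·m²/s³  ✗
  density (ρ = m/V): kg/m³  ✓ matches
  voltage (V = IR): kg·m²/(s³·A)  ✗
  gravitational potential energy (U = -GMm/r): kg·m²/s²  ✗

Only density has units kg/m³.

Answer: density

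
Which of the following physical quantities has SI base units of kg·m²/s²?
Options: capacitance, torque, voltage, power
Checking the SI base units of each option:
  capacitance (C = Q/V): s⁴·A²/(kg·m²)  ✗
  torque (τ = Fr): kg·m²/s²  ✓ matches
  voltage (V = IR): kg·m²/(s³·A)  ✗
  power (P = W/t): kg·m²/s³  ✗

Only torque has units kg·m²/s².

Answer: torque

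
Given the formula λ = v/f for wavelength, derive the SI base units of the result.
Units of each symbol in λ = v/f:
  v (wave speed): m/s
  f (frequency): 1/s  → in the denominator, contributes s

Multiplying the contributions: [m/s] · [s]
Adding exponents of each base unit: m: 1
SI base units of wavelength: m

Answer: m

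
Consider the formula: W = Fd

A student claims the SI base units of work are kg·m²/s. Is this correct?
Units of each symbol in W = Fd:
  F (force): kg·m/s²
  d (displacement): m

Multiplying the contributions: [kg·m/s²] · [m]
Adding exponents of each base unit: kg: 1, m: 2, s: -2
SI base units of work: kg·m²/s²

The claimed units kg·m²/s (exponents kg: 1, m: 2, s: -1) do not match the derived units kg·m²/s² (exponents kg: 1, m: 2, s: -2), so the claim is incorrect.

Answer: No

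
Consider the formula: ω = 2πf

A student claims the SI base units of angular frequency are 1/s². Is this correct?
Units of each symbol in ω = 2πf:
  f (frequency): 1/s
  The factor 2π is dimensionless.

Multiplying the contributions: [1/s]
Adding exponents of each base unit: s: -1
SI base units of angular frequency: 1/s

The claimed units 1/s² (exponents s: -2) do not match the derived units 1/s (exponents s: -1), so the claim is incorrect.

Answer: No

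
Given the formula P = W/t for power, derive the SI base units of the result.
Units of each symbol in P = W/t:
  W (work): kg·m²/s²
  t (time): s  → in the denominator, contributes 1/s

Multiplying the contributions: [kg·m²/s²] · [1/s]
Adding exponents of each base unit: kg: 1, m: 2, s: -3
SI base units of power: kg·m²/s³

Answer: kg·m²/s³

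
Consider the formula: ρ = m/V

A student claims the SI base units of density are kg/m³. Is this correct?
Units of each symbol in ρ = m/V:
  m (mass): kg
  V (volume): m³  → in the denominator, contributes 1/m³

Multiplying the contributions: [kg] · [1/m³]
Adding exponents of each base unit: kg: 1, m: -3
SI base units of density: kg/m³

The claimed units kg/m³ match the derived units, so the claim is correct.

Answer: Yes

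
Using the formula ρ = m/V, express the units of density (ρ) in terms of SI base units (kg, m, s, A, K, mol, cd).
Units of each symbol in ρ = m/V:
  m (mass): kg
  V (volume): m³  → in the denominator, contributes 1/m³

Multiplying the contributions: [kg] · [1/m³]
Adding exponents of each base unit: kg: 1, m: -3
SI base units of density: kg/m³

Answer: kg/m³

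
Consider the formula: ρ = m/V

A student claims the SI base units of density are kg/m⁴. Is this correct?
Units of each symbol in ρ = m/V:
  m (mass): kg
  V (volume): m³  → in the denominator, contributes 1/m³

Multiplying the contributions: [kg] · [1/m³]
Adding exponents of each base unit: kg: 1, m: -3
SI base units of density: kg/m³

The claimed units kg/m⁴ (exponents kg: 1, m: -4) do not match the derived units kg/m³ (exponents kg: 1, m: -3), so the claim is incorrect.

Answer: No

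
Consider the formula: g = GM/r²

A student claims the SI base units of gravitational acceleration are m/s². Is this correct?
Units of each symbol in g = GM/r²:
  G (gravitational constant): m³/(kg·s²)
  M (mass): kg
  r (distance): m  → to the power 2 in the denominator, contributes 1/m²

Multiplying the contributions: [m³/(kg·s²)] · [kg] · [1/m²]
Adding exponents of each base unit: m: 1, s: -2
SI base units of gravitational acceleration: m/s²

The claimed units m/s² match the derived units, so the claim is correct.

Answer: Yes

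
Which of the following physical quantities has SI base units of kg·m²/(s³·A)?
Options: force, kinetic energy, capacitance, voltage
Checking the SI base units of each option:
  force (F = ma): kg·m/s²  ✗
  kinetic energy (E = ½mv²): kg·m²/s²  ✗
  capacitance (C = Q/V): s⁴·A²/(kg·m²)  ✗
  voltage (V = IR): kg·m²/(s³·A)  ✓ matches

Only voltage has units kg·m²/(s³·A).

Answer: voltage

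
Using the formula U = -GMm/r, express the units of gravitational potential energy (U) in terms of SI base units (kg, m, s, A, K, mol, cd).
Units of each symbol in U = -GMm/r:
  G (gravitational constant): m³/(kg·s²)
  M (mass): kg
  m (mass): kg
  r (distance): m  → in the denominator, contributes 1/m
  The minus sign does not affect the units.

Multiplying the contributions: [m³/(kg·s²)] · [kg] · [kg] · [1/m]
Adding exponents of each base unit: kg: 1, m: 2, s: -2
SI base units of gravitational potential energy: kg·m²/s²

Answer: kg·m²/s²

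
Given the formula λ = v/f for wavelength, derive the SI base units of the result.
Units of each symbol in λ = v/f:
  v (wave speed): m/s
  f (frequency): 1/s  → in the denominator, contributes s

Multiplying the contributions: [m/s] · [s]
Adding exponents of each base unit: m: 1
SI base units of wavelength: m

Answer: m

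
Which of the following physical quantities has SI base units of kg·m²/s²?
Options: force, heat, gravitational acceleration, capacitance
Checking the SI base units of each option:
  force (F = ma): kg·m/s²  ✗
  heat (Q = mcΔT): kg·m²/s²  ✓ matches
  gravitational acceleration (g = GM/r²): m/s²  ✗
  capacitance (C = Q/V): s⁴·A²/(kg·m²)  ✗

Only heat has units kg·m²/s².

Answer: heat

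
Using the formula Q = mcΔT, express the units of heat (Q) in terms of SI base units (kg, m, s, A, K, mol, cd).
Units of each symbol in Q = mcΔT:
  m (mass): kg
  c (specific heat capacity, in J/(kg·K)): m²/(s²·K)
  ΔT (temperature change): K

Multiplying the contributions: [kg] · [m²/(s²·K)] · [K]
Adding exponents of each base unit: kg: 1, m: 2, s: -2
SI base units of heat: kg·m²/s²

Answer: kg·m²/s²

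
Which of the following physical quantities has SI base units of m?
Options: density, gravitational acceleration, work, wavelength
Checking the SI base units of each option:
  density (ρ = m/V): kg/m³  ✗
  gravitational acceleration (g = GM/r²): m/s²  ✗
  work (W = Fd): kg·m²/s²  ✗
  wavelength (λ = v/f): m  ✓ matches

Only wavelength has units m.

Answer: wavelength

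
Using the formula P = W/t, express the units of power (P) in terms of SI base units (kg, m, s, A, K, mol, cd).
Units of each symbol in P = W/t:
  W (work): kg·m²/s²
  t (time): s  → in the denominator, contributes 1/s

Multiplying the contributions: [kg·m²/s²] · [1/s]
Adding exponents of each base unit: kg: 1, m: 2, s: -3
SI base units of power: kg·m²/s³

Answer: kg·m²/s³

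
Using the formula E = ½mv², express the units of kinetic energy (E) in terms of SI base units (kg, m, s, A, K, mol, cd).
Units of each symbol in E = ½mv²:
  m (mass): kg
  v (speed): m/s  → to the power 2, contributes m²/s²
  The factor ½ is dimensionless.

Multiplying the contributions: [kg] · [m²/s²]
Adding exponents of each base unit: kg: 1, m: 2, s: -2
SI base units of kinetic energy: kg·m²/s²

Answer: kg·m²/s²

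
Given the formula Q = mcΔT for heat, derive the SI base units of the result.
Units of each symbol in Q = mcΔT:
  m (mass): kg
  c (specific heat capacity, in J/(kg·K)): m²/(s²·K)
  ΔT (temperature change): K

Multiplying the contributions: [kg] · [m²/(s²·K)] · [K]
Adding exponents of each base unit: kg: 1, m: 2, s: -2
SI base units of heat: kg·m²/s²

Answer: kg·m²/s²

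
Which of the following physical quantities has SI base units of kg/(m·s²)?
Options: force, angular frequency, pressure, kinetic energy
Checking the SI base units of each option:
  force (F = ma): kg·m/s²  ✗
  angular frequency (ω = 2πf): 1/s  ✗
  pressure (P = F/A): kg/(m·s²)  ✓ matches
  kinetic energy (E = ½mv²): kg·m²/s²  ✗

Only pressure has units kg/(m·s²).

Answer: pressure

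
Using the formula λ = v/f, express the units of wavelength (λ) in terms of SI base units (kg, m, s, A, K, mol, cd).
Units of each symbol in λ = v/f:
  v (wave speed): m/s
  f (frequency): 1/s  → in the denominator, contributes s

Multiplying the contributions: [m/s] · [s]
Adding exponents of each base unit: m: 1
SI base units of wavelength: m

Answer: m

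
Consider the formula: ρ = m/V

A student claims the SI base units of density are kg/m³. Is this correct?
Units of each symbol in ρ = m/V:
  m (mass): kg
  V (volume): m³  → in the denominator, contributes 1/m³

Multiplying the contributions: [kg] · [1/m³]
Adding exponents of each base unit: kg: 1, m: -3
SI base units of density: kg/m³

The claimed units kg/m³ match the derived units, so the claim is correct.

Answer: Yes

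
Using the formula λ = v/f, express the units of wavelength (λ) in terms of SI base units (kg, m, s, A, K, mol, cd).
Units of each symbol in λ = v/f:
  v (wave speed): m/s
  f (frequency): 1/s  → in the denominator, contributes s

Multiplying the contributions: [m/s] · [s]
Adding exponents of each base unit: m: 1
SI base units of wavelength: m

Answer: m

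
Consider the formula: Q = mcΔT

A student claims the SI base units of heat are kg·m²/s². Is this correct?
Units of each symbol in Q = mcΔT:
  m (mass): kg
  c (specific heat capacity, in J/(kg·K)): m²/(s²·K)
  ΔT (temperature change): K

Multiplying the contributions: [kg] · [m²/(s²·K)] · [K]
Adding exponents of each base unit: kg: 1, m: 2, s: -2
SI base units of heat: kg·m²/s²

The claimed units kg·m²/s² match the derived units, so the claim is correct.

Answer: Yes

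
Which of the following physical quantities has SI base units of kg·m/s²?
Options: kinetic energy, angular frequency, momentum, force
Checking the SI base units of each option:
  kinetic energy (E = ½mv²): kg·m²/s²  ✗
  angular frequency (ω = 2πf): 1/s  ✗
  momentum (p = mv): kg·m/s  ✗
  force (F = ma): kg·m/s²  ✓ matches

Only force has units kg·m/s².

Answer: force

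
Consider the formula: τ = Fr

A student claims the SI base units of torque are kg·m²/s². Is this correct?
Units of each symbol in τ = Fr:
  F (force): kg·m/s²
  r (lever arm): m

Multiplying the contributions: [kg·m/s²] · [m]
Adding exponents of each base unit: kg: 1, m: 2, s: -2
SI base units of torque: kg·m²/s²

The claimed units kg·m²/s² match the derived units, so the claim is correct.

Answer: Yes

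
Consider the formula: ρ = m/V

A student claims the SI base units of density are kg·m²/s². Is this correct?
Units of each symbol in ρ = m/V:
  m (mass): kg
  V (volume): m³  → in the denominator, contributes 1/m³

Multiplying the contributions: [kg] · [1/m³]
Adding exponents of each base unit: kg: 1, m: -3
SI base units of density: kg/m³

The claimed units kg·m²/s² (exponents kg: 1, m: 2, s: -2) do not match the derived units kg/m³ (exponents kg: 1, m: -3), so the claim is incorrect.

Answer: No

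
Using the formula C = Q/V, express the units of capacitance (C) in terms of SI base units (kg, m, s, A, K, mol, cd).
Units of each symbol in C = Q/V:
  Q (charge, in coulombs): s·A
  V (voltage, in volts): kg·m²/(s³·A)  → in the denominator, contributes s³·A/(kg·m²)

Multiplying the contributions: [s·A] · [s³·A/(kg·m²)]
Adding exponents of each base unit: kg: -1, m: -2, s: 4, A: 2
SI base units of capacitance: s⁴·A²/(kg·m²)

Answer: s⁴·A²/(kg·m²)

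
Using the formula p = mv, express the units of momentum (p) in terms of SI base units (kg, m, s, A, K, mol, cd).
Units of each symbol in p = mv:
  m (mass): kg
  v (velocity): m/s

Multiplying the contributions: [kg] · [m/s]
Adding exponents of each base unit: kg: 1, m: 1, s: -1
SI base units of momentum: kg·m/s

Answer: kg·m/s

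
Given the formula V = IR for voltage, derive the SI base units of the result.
Units of each symbol in V = IR:
  I (current): A
  R (resistance, in ohms): kg·m²/(s³·A²)

Multiplying the contributions: [A] · [kg·m²/(s³·A²)]
Adding exponents of each base unit: kg: 1, m: 2, s: -3, A: -1
SI base units of voltage: kg·m²/(s³·A)

Answer: kg·m²/(s³·A)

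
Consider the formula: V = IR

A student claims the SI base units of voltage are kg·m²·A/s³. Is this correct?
Units of each symbol in V = IR:
  I (current): A
  R (resistance, in ohms): kg·m²/(s³·A²)

Multiplying the contributions: [A] · [kg·m²/(s³·A²)]
Adding exponents of each base unit: kg: 1, m: 2, s: -3, A: -1
SI base units of voltage: kg·m²/(s³·A)

The claimed units kg·m²·A/s³ (exponents kg: 1, m: 2, s: -3, A: 1) do not match the derived units kg·m²/(s³·A) (exponents kg: 1, m: 2, s: -3, A: -1), so the claim is incorrect.

Answer: No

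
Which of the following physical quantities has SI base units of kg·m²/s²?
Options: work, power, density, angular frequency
Checking the SI base units of each option:
  work (W = Fd): kg·m²/s²  ✓ matches
  power (P = W/t): kg·m²/s³  ✗
  density (ρ = m/V): kg/m³  ✗
  angular frequency (ω = 2πf): 1/s  ✗

Only work has units kg·m²/s².

Answer: work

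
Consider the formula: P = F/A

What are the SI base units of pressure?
Units of each symbol in P = F/A:
  F (force): kg·m/s²
  A (area): m²  → in the denominator, contributes 1/m²

Multiplying the contributions: [kg·m/s²] · [1/m²]
Adding exponents of each base unit: kg: 1, m: -1, s: -2
SI base units of pressure: kg/(m·s²)

Answer: kg/(m·s²)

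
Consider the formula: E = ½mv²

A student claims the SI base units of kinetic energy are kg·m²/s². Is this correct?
Units of each symbol in E = ½mv²:
  m (mass): kg
  v (speed): m/s  → to the power 2, contributes m²/s²
  The factor ½ is dimensionless.

Multiplying the contributions: [kg] · [m²/s²]
Adding exponents of each base unit: kg: 1, m: 2, s: -2
SI base units of kinetic energy: kg·m²/s²

The claimed units kg·m²/s² match the derived units, so the claim is correct.

Answer: Yes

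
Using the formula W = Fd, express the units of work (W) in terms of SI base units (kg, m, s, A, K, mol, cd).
Units of each symbol in W = Fd:
  F (force): kg·m/s²
  d (displacement): m

Multiplying the contributions: [kg·m/s²] · [m]
Adding exponents of each base unit: kg: 1, m: 2, s: -2
SI base units of work: kg·m²/s²

Answer: kg·m²/s²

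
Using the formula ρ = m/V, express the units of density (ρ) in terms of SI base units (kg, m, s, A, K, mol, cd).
Units of each symbol in ρ = m/V:
  m (mass): kg
  V (volume): m³  → in the denominator, contributes 1/m³

Multiplying the contributions: [kg] · [1/m³]
Adding exponents of each base unit: kg: 1, m: -3
SI base units of density: kg/m³

Answer: kg/m³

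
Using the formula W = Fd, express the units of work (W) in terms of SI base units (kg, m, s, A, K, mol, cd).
Units of each symbol in W = Fd:
  F (force): kg·m/s²
  d (displacement): m

Multiplying the contributions: [kg·m/s²] · [m]
Adding exponents of each base unit: kg: 1, m: 2, s: -2
SI base units of work: kg·m²/s²

Answer: kg·m²/s²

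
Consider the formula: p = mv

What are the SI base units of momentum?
Units of each symbol in p = mv:
  m (mass): kg
  v (velocity): m/s

Multiplying the contributions: [kg] · [m/s]
Adding exponents of each base unit: kg: 1, m: 1, s: -1
SI base units of momentum: kg·m/s

Answer: kg·m/s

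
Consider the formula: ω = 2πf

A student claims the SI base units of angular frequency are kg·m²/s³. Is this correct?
Units of each symbol in ω = 2πf:
  f (frequency): 1/s
  The factor 2π is dimensionless.

Multiplying the contributions: [1/s]
Adding exponents of each base unit: s: -1
SI base units of angular frequency: 1/s

The claimed units kg·m²/s³ (exponents kg: 1, m: 2, s: -3) do not match the derived units 1/s (exponents s: -1), so the claim is incorrect.

Answer: No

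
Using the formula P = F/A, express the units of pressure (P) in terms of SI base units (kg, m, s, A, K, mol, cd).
Units of each symbol in P = F/A:
  F (force): kg·m/s²
  A (area): m²  → in the denominator, contributes 1/m²

Multiplying the contributions: [kg·m/s²] · [1/m²]
Adding exponents of each base unit: kg: 1, m: -1, s: -2
SI base units of pressure: kg/(m·s²)

Answer: kg/(m·s²)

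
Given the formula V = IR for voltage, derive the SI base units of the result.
Units of each symbol in V = IR:
  I (current): A
  R (resistance, in ohms): kg·m²/(s³·A²)

Multiplying the contributions: [A] · [kg·m²/(s³·A²)]
Adding exponents of each base unit: kg: 1, m: 2, s: -3, A: -1
SI base units of voltage: kg·m²/(s³·A)

Answer: kg·m²/(s³·A)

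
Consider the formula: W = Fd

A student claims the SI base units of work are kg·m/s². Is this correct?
Units of each symbol in W = Fd:
  F (force): kg·m/s²
  d (displacement): m

Multiplying the contributions: [kg·m/s²] · [m]
Adding exponents of each base unit: kg: 1, m: 2, s: -2
SI base units of work: kg·m²/s²

The claimed units kg·m/s² (exponents kg: 1, m: 1, s: -2) do not match the derived units kg·m²/s² (exponents kg: 1, m: 2, s: -2), so the claim is incorrect.

Answer: No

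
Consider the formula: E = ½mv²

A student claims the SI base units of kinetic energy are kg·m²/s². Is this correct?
Units of each symbol in E = ½mv²:
  m (mass): kg
  v (speed): m/s  → to the power 2, contributes m²/s²
  The factor ½ is dimensionless.

Multiplying the contributions: [kg] · [m²/s²]
Adding exponents of each base unit: kg: 1, m: 2, s: -2
SI base units of kinetic energy: kg·m²/s²

The claimed units kg·m²/s² match the derived units, so the claim is correct.

Answer: Yes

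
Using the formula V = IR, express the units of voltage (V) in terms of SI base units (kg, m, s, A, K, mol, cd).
Units of each symbol in V = IR:
  I (current): A
  R (resistance, in ohms): kg·m²/(s³·A²)

Multiplying the contributions: [A] · [kg·m²/(s³·A²)]
Adding exponents of each base unit: kg: 1, m: 2, s: -3, A: -1
SI base units of voltage: kg·m²/(s³·A)

Answer: kg·m²/(s³·A)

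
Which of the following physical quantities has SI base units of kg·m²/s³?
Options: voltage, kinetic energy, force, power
Checking the SI base units of each option:
  voltage (V = IR): kg·m²/(s³·A)  ✗
  kinetic energy (E = ½mv²): kg·m²/s²  ✗
  force (F = ma): kg·m/s²  ✗
  power (P = W/t): kg·m²/s³  ✓ matches

Only power has units kg·m²/s³.

Answer: power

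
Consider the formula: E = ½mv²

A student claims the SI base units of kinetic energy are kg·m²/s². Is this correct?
Units of each symbol in E = ½mv²:
  m (mass): kg
  v (speed): m/s  → to the power 2, contributes m²/s²
  The factor ½ is dimensionless.

Multiplying the contributions: [kg] · [m²/s²]
Adding exponents of each base unit: kg: 1, m: 2, s: -2
SI base units of kinetic energy: kg·m²/s²

The claimed units kg·m²/s² match the derived units, so the claim is correct.

Answer: Yes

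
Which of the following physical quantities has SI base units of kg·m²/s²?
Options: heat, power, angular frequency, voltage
Checking the SI base units of each option:
  heat (Q = mcΔT): kg·m²/s²  ✓ matches
  power (P = W/t): kg·m²/s³  ✗
  angular frequency (ω = 2πf): 1/s  ✗
  voltage (V = IR): kg·m²/(s³·A)  ✗

Only heat has units kg·m²/s².

Answer: heat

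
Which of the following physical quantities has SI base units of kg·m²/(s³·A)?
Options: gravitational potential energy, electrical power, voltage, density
Checking the SI base units of each option:
  gravitational potential energy (U = -GMm/r): kg·m²/s²  ✗
  electrical power (P = IV): kg·m²/s³  ✗
  voltage (V = IR): kg·m²/(s³·A)  ✓ matches
  density (ρ = m/V): kg/m³  ✗

Only voltage has units kg·m²/(s³·A).

Answer: voltage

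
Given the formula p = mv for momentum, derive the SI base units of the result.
Units of each symbol in p = mv:
  m (mass): kg
  v (velocity): m/s

Multiplying the contributions: [kg] · [m/s]
Adding exponents of each base unit: kg: 1, m: 1, s: -1
SI base units of momentum: kg·m/s

Answer: kg·m/s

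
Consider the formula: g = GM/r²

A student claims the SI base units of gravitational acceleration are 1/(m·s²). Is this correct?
Units of each symbol in g = GM/r²:
  G (gravitational constant): m³/(kg·s²)
  M (mass): kg
  r (distance): m  → to the power 2 in the denominator, contributes 1/m²

Multiplying the contributions: [m³/(kg·s²)] · [kg] · [1/m²]
Adding exponents of each base unit: m: 1, s: -2
SI base units of gravitational acceleration: m/s²

The claimed units 1/(m·s²) (exponents m: -1, s: -2) do not match the derived units m/s² (exponents m: 1, s: -2), so the claim is incorrect.

Answer: No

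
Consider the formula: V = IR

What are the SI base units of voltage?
Units of each symbol in V = IR:
  I (current): A
  R (resistance, in ohms): kg·m²/(s³·A²)

Multiplying the contributions: [A] · [kg·m²/(s³·A²)]
Adding exponents of each base unit: kg: 1, m: 2, s: -3, A: -1
SI base units of voltage: kg·m²/(s³·A)

Answer: kg·m²/(s³·A)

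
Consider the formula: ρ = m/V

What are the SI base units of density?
Units of each symbol in ρ = m/V:
  m (mass): kg
  V (volume): m³  → in the denominator, contributes 1/m³

Multiplying the contributions: [kg] · [1/m³]
Adding exponents of each base unit: kg: 1, m: -3
SI base units of density: kg/m³

Answer: kg/m³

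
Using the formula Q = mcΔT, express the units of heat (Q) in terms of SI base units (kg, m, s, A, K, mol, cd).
Units of each symbol in Q = mcΔT:
  m (mass): kg
  c (specific heat capacity, in J/(kg·K)): m²/(s²·K)
  ΔT (temperature change): K

Multiplying the contributions: [kg] · [m²/(s²·K)] · [K]
Adding exponents of each base unit: kg: 1, m: 2, s: -2
SI base units of heat: kg·m²/s²

Answer: kg·m²/s²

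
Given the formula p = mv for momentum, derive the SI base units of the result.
Units of each symbol in p = mv:
  m (mass): kg
  v (velocity): m/s

Multiplying the contributions: [kg] · [m/s]
Adding exponents of each base unit: kg: 1, m: 1, s: -1
SI base units of momentum: kg·m/s

Answer: kg·m/s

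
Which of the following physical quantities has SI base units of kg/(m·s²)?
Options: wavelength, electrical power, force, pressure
Checking the SI base units of each option:
  wavelength (λ = v/f): m  ✗
  electrical power (P = IV): kg·m²/s³  ✗
  force (F = ma): kg·m/s²  ✗
  pressure (P = F/A): kg/(m·s²)  ✓ matches

Only pressure has units kg/(m·s²).

Answer: pressure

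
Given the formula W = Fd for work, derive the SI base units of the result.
Units of each symbol in W = Fd:
  F (force): kg·m/s²
  d (displacement): m

Multiplying the contributions: [kg·m/s²] · [m]
Adding exponents of each base unit: kg: 1, m: 2, s: -2
SI base units of work: kg·m²/s²

Answer: kg·m²/s²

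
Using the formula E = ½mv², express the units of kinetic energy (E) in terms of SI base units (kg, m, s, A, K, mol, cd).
Units of each symbol in E = ½mv²:
  m (mass): kg
  v (speed): m/s  → to the power 2, contributes m²/s²
  The factor ½ is dimensionless.

Multiplying the contributions: [kg] · [m²/s²]
Adding exponents of each base unit: kg: 1, m: 2, s: -2
SI base units of kinetic energy: kg·m²/s²

Answer: kg·m²/s²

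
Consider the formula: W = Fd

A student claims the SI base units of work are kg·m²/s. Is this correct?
Units of each symbol in W = Fd:
  F (force): kg·m/s²
  d (displacement): m

Multiplying the contributions: [kg·m/s²] · [m]
Adding exponents of each base unit: kg: 1, m: 2, s: -2
SI base units of work: kg·m²/s²

The claimed units kg·m²/s (exponents kg: 1, m: 2, s: -1) do not match the derived units kg·m²/s² (exponents kg: 1, m: 2, s: -2), so the claim is incorrect.

Answer: No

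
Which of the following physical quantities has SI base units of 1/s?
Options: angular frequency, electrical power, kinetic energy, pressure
Checking the SI base units of each option:
  angular frequency (ω = 2πf): 1/s  ✓ matches
  electrical power (P = IV): kg·m²/s³  ✗
  kinetic energy (E = ½mv²): kg·m²/s²  ✗
  pressure (P = F/A): kg/(m·s²)  ✗

Only angular frequency has units 1/s.

Answer: angular frequency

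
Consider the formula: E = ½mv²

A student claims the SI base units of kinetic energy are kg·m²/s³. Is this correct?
Units of each symbol in E = ½mv²:
  m (mass): kg
  v (speed): m/s  → to the power 2, contributes m²/s²
  The factor ½ is dimensionless.

Multiplying the contributions: [kg] · [m²/s²]
Adding exponents of each base unit: kg: 1, m: 2, s: -2
SI base units of kinetic energy: kg·m²/s²

The claimed units kg·m²/s³ (exponents kg: 1, m: 2, s: -3) do not match the derived units kg·m²/s² (exponents kg: 1, m: 2, s: -2), so the claim is incorrect.

Answer: No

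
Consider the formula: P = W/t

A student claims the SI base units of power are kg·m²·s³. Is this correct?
Units of each symbol in P = W/t:
  W (work): kg·m²/s²
  t (time): s  → in the denominator, contributes 1/s

Multiplying the contributions: [kg·m²/s²] · [1/s]
Adding exponents of each base unit: kg: 1, m: 2, s: -3
SI base units of power: kg·m²/s³

The claimed units kg·m²·s³ (exponents kg: 1, m: 2, s: 3) do not match the derived units kg·m²/s³ (exponents kg: 1, m: 2, s: -3), so the claim is incorrect.

Answer: No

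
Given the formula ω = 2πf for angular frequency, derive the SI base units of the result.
Units of each symbol in ω = 2πf:
  f (frequency): 1/s
  The factor 2π is dimensionless.

Multiplying the contributions: [1/s]
Adding exponents of each base unit: s: -1
SI base units of angular frequency: 1/s

Answer: 1/s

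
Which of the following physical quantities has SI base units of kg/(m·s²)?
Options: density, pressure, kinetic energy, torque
Checking the SI base units of each option:
  density (ρ = m/V): kg/m³  ✗
  pressure (P = F/A): kg/(m·s²)  ✓ matches
  kinetic energy (E = ½mv²): kg·m²/s²  ✗
  torque (τ = Fr): kg·m²/s²  ✗

Only pressure has units kg/(m·s²).

Answer: pressure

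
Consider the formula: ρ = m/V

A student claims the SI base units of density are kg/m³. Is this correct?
Units of each symbol in ρ = m/V:
  m (mass): kg
  V (volume): m³  → in the denominator, contributes 1/m³

Multiplying the contributions: [kg] · [1/m³]
Adding exponents of each base unit: kg: 1, m: -3
SI base units of density: kg/m³

The claimed units kg/m³ match the derived units, so the claim is correct.

Answer: Yes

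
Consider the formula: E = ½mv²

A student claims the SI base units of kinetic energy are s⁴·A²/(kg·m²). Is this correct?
Units of each symbol in E = ½mv²:
  m (mass): kg
  v (speed): m/s  → to the power 2, contributes m²/s²
  The factor ½ is dimensionless.

Multiplying the contributions: [kg] · [m²/s²]
Adding exponents of each base unit: kg: 1, m: 2, s: -2
SI base units of kinetic energy: kg·m²/s²

The claimed units s⁴·A²/(kg·m²) (exponents kg: -1, m: -2, s: 4, A: 2) do not match the derived units kg·m²/s² (exponents kg: 1, m: 2, s: -2), so the claim is incorrect.

Answer: No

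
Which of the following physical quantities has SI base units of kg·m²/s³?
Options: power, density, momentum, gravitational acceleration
Checking the SI base units of each option:
  power (P = W/t): kg·m²/s³  ✓ matches
  density (ρ = m/V): kg/m³  ✗
  momentum (p = mv): kg·m/s  ✗
  gravitational acceleration (g = GM/r²): m/s²  ✗

Only power has units kg·m²/s³.

Answer: power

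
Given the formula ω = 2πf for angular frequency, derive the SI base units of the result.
Units of each symbol in ω = 2πf:
  f (frequency): 1/s
  The factor 2π is dimensionless.

Multiplying the contributions: [1/s]
Adding exponents of each base unit: s: -1
SI base units of angular frequency: 1/s

Answer: 1/s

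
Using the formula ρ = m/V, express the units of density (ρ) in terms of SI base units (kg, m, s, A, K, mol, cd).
Units of each symbol in ρ = m/V:
  m (mass): kg
  V (volume): m³  → in the denominator, contributes 1/m³

Multiplying the contributions: [kg] · [1/m³]
Adding exponents of each base unit: kg: 1, m: -3
SI base units of density: kg/m³

Answer: kg/m³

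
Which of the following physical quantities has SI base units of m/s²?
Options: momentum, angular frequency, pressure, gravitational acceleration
Checking the SI base units of each option:
  momentum (p = mv): kg·m/s  ✗
  angular frequency (ω = 2πf): 1/s  ✗
  pressure (P = F/A): kg/(m·s²)  ✗
  gravitational acceleration (g = GM/r²): m/s²  ✓ matches

Only gravitational acceleration has units m/s².

Answer: gravitational acceleration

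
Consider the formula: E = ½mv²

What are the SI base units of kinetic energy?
Units of each symbol in E = ½mv²:
  m (mass): kg
  v (speed): m/s  → to the power 2, contributes m²/s²
  The factor ½ is dimensionless.

Multiplying the contributions: [kg] · [m²/s²]
Adding exponents of each base unit: kg: 1, m: 2, s: -2
SI base units of kinetic energy: kg·m²/s²

Answer: kg·m²/s²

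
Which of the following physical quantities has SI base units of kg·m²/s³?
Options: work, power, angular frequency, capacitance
Checking the SI base units of each option:
  work (W = Fd): kg·m²/s²  ✗
  power (P = W/t): kg·m²/s³  ✓ matches
  angular frequency (ω = 2πf): 1/s  ✗
  capacitance (C = Q/V): s⁴·A²/(kg·m²)  ✗

Only power has units kg·m²/s³.

Answer: power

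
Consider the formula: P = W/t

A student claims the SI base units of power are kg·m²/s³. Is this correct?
Units of each symbol in P = W/t:
  W (work): kg·m²/s²
  t (time): s  → in the denominator, contributes 1/s

Multiplying the contributions: [kg·m²/s²] · [1/s]
Adding exponents of each base unit: kg: 1, m: 2, s: -3
SI base units of power: kg·m²/s³

The claimed units kg·m²/s³ match the derived units, so the claim is correct.

Answer: Yes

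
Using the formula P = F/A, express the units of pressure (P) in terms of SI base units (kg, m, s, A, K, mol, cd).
Units of each symbol in P = F/A:
  F (force): kg·m/s²
  A (area): m²  → in the denominator, contributes 1/m²

Multiplying the contributions: [kg·m/s²] · [1/m²]
Adding exponents of each base unit: kg: 1, m: -1, s: -2
SI base units of pressure: kg/(m·s²)

Answer: kg/(m·s²)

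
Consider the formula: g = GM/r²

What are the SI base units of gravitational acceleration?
Units of each symbol in g = GM/r²:
  G (gravitational constant): m³/(kg·s²)
  M (mass): kg
  r (distance): m  → to the power 2 in the denominator, contributes 1/m²

Multiplying the contributions: [m³/(kg·s²)] · [kg] · [1/m²]
Adding exponents of each base unit: m: 1, s: -2
SI base units of gravitational acceleration: m/s²

Answer: m/s²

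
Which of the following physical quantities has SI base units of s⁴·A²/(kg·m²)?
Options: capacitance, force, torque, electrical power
Checking the SI base units of each option:
  capacitance (C = Q/V): s⁴·A²/(kg·m²)  ✓ matches
  force (F = ma): kg·m/s²  ✗
  torque (τ = Fr): kg·m²/s²  ✗
  electrical power (P = IV): kg·m²/s³  ✗

Only capacitance has units s⁴·A²/(kg·m²).

Answer: capacitance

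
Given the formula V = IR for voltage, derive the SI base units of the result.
Units of each symbol in V = IR:
  I (current): A
  R (resistance, in ohms): kg·m²/(s³·A²)

Multiplying the contributions: [A] · [kg·m²/(s³·A²)]
Adding exponents of each base unit: kg: 1, m: 2, s: -3, A: -1
SI base units of voltage: kg·m²/(s³·A)

Answer: kg·m²/(s³·A)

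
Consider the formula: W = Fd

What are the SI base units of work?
Units of each symbol in W = Fd:
  F (force): kg·m/s²
  d (displacement): m

Multiplying the contributions: [kg·m/s²] · [m]
Adding exponents of each base unit: kg: 1, m: 2, s: -2
SI base units of work: kg·m²/s²

Answer: kg·m²/s²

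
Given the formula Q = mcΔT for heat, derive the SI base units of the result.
Units of each symbol in Q = mcΔT:
  m (mass): kg
  c (specific heat capacity, in J/(kg·K)): m²/(s²·K)
  ΔT (temperature change): K

Multiplying the contributions: [kg] · [m²/(s²·K)] · [K]
Adding exponents of each base unit: kg: 1, m: 2, s: -2
SI base units of heat: kg·m²/s²

Answer: kg·m²/s²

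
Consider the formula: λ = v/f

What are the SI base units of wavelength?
Units of each symbol in λ = v/f:
  v (wave speed): m/s
  f (frequency): 1/s  → in the denominator, contributes s

Multiplying the contributions: [m/s] · [s]
Adding exponents of each base unit: m: 1
SI base units of wavelength: m

Answer: m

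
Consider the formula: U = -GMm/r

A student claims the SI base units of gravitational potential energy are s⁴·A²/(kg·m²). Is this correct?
Units of each symbol in U = -GMm/r:
  G (gravitational constant): m³/(kg·s²)
  M (mass): kg
  m (mass): kg
  r (distance): m  → in the denominator, contributes 1/m
  The minus sign does not affect the units.

Multiplying the contributions: [m³/(kg·s²)] · [kg] · [kg] · [1/m]
Adding exponents of each base unit: kg: 1, m: 2, s: -2
SI base units of gravitational potential energy: kg·m²/s²

The claimed units s⁴·A²/(kg·m²) (exponents kg: -1, m: -2, s: 4, A: 2) do not match the derived units kg·m²/s² (exponents kg: 1, m: 2, s: -2), so the claim is incorrect.

Answer: No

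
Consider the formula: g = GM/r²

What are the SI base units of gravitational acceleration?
Units of each symbol in g = GM/r²:
  G (gravitational constant): m³/(kg·s²)
  M (mass): kg
  r (distance): m  → to the power 2 in the denominator, contributes 1/m²

Multiplying the contributions: [m³/(kg·s²)] · [kg] · [1/m²]
Adding exponents of each base unit: m: 1, s: -2
SI base units of gravitational acceleration: m/s²

Answer: m/s²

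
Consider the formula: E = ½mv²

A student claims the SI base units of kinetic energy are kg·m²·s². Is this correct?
Units of each symbol in E = ½mv²:
  m (mass): kg
  v (speed): m/s  → to the power 2, contributes m²/s²
  The factor ½ is dimensionless.

Multiplying the contributions: [kg] · [m²/s²]
Adding exponents of each base unit: kg: 1, m: 2, s: -2
SI base units of kinetic energy: kg·m²/s²

The claimed units kg·m²·s² (exponents kg: 1, m: 2, s: 2) do not match the derived units kg·m²/s² (exponents kg: 1, m: 2, s: -2), so the claim is incorrect.

Answer: No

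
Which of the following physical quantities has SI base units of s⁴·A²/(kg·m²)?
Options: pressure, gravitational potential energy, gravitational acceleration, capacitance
Checking the SI base units of each option:
  pressure (P = F/A): kg/(m·s²)  ✗
  gravitational potential energy (U = -GMm/r): kg·m²/s²  ✗
  gravitational acceleration (g = GM/r²): m/s²  ✗
  capacitance (C = Q/V): s⁴·A²/(kg·m²)  ✓ matches

Only capacitance has units s⁴·A²/(kg·m²).

Answer: capacitance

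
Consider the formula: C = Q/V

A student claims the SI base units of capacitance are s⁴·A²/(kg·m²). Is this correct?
Units of each symbol in C = Q/V:
  Q (charge, in coulombs): s·A
  V (voltage, in volts): kg·m²/(s³·A)  → in the denominator, contributes s³·A/(kg·m²)

Multiplying the contributions: [s·A] · [s³·A/(kg·m²)]
Adding exponents of each base unit: kg: -1, m: -2, s: 4, A: 2
SI base units of capacitance: s⁴·A²/(kg·m²)

The claimed units s⁴·A²/(kg·m²) match the derived units, so the claim is correct.

Answer: Yes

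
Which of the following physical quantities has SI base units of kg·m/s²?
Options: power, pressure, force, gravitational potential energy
Checking the SI base units of each option:
  power (P = W/t): kg·m²/s³  ✗
  pressure (P = F/A): kg/(m·s²)  ✗
  force (F = ma): kg·m/s²  ✓ matches
  gravitational potential energy (U = -GMm/r): kg·m²/s²  ✗

Only force has units kg·m/s².

Answer: force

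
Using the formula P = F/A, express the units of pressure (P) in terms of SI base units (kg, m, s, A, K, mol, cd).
Units of each symbol in P = F/A:
  F (force): kg·m/s²
  A (area): m²  → in the denominator, contributes 1/m²

Multiplying the contributions: [kg·m/s²] · [1/m²]
Adding exponents of each base unit: kg: 1, m: -1, s: -2
SI base units of pressure: kg/(m·s²)

Answer: kg/(m·s²)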